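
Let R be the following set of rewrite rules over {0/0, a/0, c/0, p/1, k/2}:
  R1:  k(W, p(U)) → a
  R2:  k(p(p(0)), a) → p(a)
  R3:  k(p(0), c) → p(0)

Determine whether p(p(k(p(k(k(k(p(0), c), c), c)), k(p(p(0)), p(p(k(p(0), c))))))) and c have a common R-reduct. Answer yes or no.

no — NF(t₁) = p(p(p(a))), NF(t₂) = c

Reduce t₁ = p(p(k(p(k(k(k(p(0), c), c), c)), k(p(p(0)), p(p(k(p(0), c))))))):
1. p(p(k(p(k(k(k(p(0), c), c), c)), k(p(p(0)), p(p(k(p(0), c)))))))  →  p(p(k(p(k(k(p(0), c), c)), k(p(p(0)), p(p(k(p(0), c)))))))   [R3 at 1.1.1.1.1.1]
2. p(p(k(p(k(k(p(0), c), c)), k(p(p(0)), p(p(k(p(0), c)))))))  →  p(p(k(p(k(p(0), c)), k(p(p(0)), p(p(k(p(0), c)))))))   [R3 at 1.1.1.1.1]
3. p(p(k(p(k(p(0), c)), k(p(p(0)), p(p(k(p(0), c)))))))  →  p(p(k(p(p(0)), k(p(p(0)), p(p(k(p(0), c)))))))   [R3 at 1.1.1.1]
4. p(p(k(p(p(0)), k(p(p(0)), p(p(k(p(0), c)))))))  →  p(p(k(p(p(0)), a)))   [R1 at 1.1.2]
5. p(p(k(p(p(0)), a)))  →  p(p(p(a)))   [R2 at 1.1]

Reduce t₂ = c:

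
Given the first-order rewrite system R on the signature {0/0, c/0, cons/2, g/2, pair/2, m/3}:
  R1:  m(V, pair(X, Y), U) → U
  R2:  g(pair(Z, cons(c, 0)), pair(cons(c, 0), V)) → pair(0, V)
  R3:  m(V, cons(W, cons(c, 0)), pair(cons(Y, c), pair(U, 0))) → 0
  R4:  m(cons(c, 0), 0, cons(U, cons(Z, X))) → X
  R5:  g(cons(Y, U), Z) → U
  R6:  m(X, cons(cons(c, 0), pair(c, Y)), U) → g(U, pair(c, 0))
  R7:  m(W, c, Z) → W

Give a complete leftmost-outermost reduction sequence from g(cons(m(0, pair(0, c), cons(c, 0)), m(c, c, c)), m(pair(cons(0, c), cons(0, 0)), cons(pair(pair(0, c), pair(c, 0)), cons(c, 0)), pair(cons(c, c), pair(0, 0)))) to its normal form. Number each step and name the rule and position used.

1. g(cons(m(0, pair(0, c), cons(c, 0)), m(c, c, c)), m(pair(cons(0, c), cons(0, 0)), cons(pair(pair(0, c), pair(c, 0)), cons(c, 0)), pair(cons(c, c), pair(0, 0))))  →  m(c, c, c)   [R5 at ε]
2. m(c, c, c)  →  c   [R7 at ε]

c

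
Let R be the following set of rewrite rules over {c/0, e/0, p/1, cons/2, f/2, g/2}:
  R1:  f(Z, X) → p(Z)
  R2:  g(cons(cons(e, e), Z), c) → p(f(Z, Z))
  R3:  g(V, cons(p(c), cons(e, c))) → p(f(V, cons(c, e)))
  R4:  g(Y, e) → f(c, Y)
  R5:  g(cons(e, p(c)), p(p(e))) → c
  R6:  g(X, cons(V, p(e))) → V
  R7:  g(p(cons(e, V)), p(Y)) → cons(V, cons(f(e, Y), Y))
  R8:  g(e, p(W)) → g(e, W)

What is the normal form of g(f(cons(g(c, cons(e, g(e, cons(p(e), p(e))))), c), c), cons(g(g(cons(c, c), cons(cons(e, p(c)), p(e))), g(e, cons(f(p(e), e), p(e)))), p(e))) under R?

c

1. g(f(cons(g(c, cons(e, g(e, cons(p(e), p(e))))), c), c), cons(g(g(cons(c, c), cons(cons(e, p(c)), p(e))), g(e, cons(f(p(e), e), p(e)))), p(e)))  →  g(g(cons(c, c), cons(cons(e, p(c)), p(e))), g(e, cons(f(p(e), e), p(e))))   [R6 at ε]
2. g(g(cons(c, c), cons(cons(e, p(c)), p(e))), g(e, cons(f(p(e), e), p(e))))  →  g(cons(e, p(c)), g(e, cons(f(p(e), e), p(e))))   [R6 at 1]
3. g(cons(e, p(c)), g(e, cons(f(p(e), e), p(e))))  →  g(cons(e, p(c)), f(p(e), e))   [R6 at 2]
4. g(cons(e, p(c)), f(p(e), e))  →  g(cons(e, p(c)), p(p(e)))   [R1 at 2]
5. g(cons(e, p(c)), p(p(e)))  →  c   [R5 at ε]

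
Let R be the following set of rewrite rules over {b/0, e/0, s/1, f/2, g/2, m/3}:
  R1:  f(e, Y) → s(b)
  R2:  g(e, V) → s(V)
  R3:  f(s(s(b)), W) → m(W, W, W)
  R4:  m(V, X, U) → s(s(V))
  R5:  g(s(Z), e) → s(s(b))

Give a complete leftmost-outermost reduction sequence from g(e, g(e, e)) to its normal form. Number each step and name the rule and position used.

1. g(e, g(e, e))  →  s(g(e, e))   [R2 at ε]
2. s(g(e, e))  →  s(s(e))   [R2 at 1]

s(s(e))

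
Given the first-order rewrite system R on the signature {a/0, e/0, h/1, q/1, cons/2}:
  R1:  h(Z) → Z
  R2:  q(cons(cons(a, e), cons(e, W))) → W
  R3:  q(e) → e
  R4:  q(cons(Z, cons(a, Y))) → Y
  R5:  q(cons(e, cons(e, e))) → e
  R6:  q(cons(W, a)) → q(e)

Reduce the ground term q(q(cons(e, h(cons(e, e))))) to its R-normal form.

e

1. q(q(cons(e, h(cons(e, e)))))  →  q(q(cons(e, cons(e, e))))   [R1 at 1.1.2]
2. q(q(cons(e, cons(e, e))))  →  q(e)   [R5 at 1]
3. q(e)  →  e   [R3 at ε]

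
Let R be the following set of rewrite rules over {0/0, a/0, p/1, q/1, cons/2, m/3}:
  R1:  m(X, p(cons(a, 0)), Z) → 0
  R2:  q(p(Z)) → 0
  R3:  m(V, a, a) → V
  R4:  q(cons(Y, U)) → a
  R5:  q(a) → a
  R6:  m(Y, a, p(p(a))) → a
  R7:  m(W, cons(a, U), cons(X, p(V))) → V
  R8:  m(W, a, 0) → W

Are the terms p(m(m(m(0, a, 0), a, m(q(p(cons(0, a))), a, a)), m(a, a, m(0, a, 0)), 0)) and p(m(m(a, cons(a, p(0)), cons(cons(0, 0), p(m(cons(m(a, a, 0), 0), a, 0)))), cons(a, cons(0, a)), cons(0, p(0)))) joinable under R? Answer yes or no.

yes — NF(t₁) = p(0), NF(t₂) = p(0)

Reduce t₁ = p(m(m(m(0, a, 0), a, m(q(p(cons(0, a))), a, a)), m(a, a, m(0, a, 0)), 0)):
1. p(m(m(m(0, a, 0), a, m(q(p(cons(0, a))), a, a)), m(a, a, m(0, a, 0)), 0))  →  p(m(m(0, a, m(q(p(cons(0, a))), a, a)), m(a, a, m(0, a, 0)), 0))   [R8 at 1.1.1]
2. p(m(m(0, a, m(q(p(cons(0, a))), a, a)), m(a, a, m(0, a, 0)), 0))  →  p(m(m(0, a, q(p(cons(0, a)))), m(a, a, m(0, a, 0)), 0))   [R3 at 1.1.3]
3. p(m(m(0, a, q(p(cons(0, a)))), m(a, a, m(0, a, 0)), 0))  →  p(m(m(0, a, 0), m(a, a, m(0, a, 0)), 0))   [R2 at 1.1.3]
4. p(m(m(0, a, 0), m(a, a, m(0, a, 0)), 0))  →  p(m(0, m(a, a, m(0, a, 0)), 0))   [R8 at 1.1]
5. p(m(0, m(a, a, m(0, a, 0)), 0))  →  p(m(0, m(a, a, 0), 0))   [R8 at 1.2.3]
6. p(m(0, m(a, a, 0), 0))  →  p(m(0, a, 0))   [R8 at 1.2]
7. p(m(0, a, 0))  →  p(0)   [R8 at 1]

Reduce t₂ = p(m(m(a, cons(a, p(0)), cons(cons(0, 0), p(m(cons(m(a, a, 0), 0), a, 0)))), cons(a, cons(0, a)), cons(0, p(0)))):
1. p(m(m(a, cons(a, p(0)), cons(cons(0, 0), p(m(cons(m(a, a, 0), 0), a, 0)))), cons(a, cons(0, a)), cons(0, p(0))))  →  p(0)   [R7 at 1]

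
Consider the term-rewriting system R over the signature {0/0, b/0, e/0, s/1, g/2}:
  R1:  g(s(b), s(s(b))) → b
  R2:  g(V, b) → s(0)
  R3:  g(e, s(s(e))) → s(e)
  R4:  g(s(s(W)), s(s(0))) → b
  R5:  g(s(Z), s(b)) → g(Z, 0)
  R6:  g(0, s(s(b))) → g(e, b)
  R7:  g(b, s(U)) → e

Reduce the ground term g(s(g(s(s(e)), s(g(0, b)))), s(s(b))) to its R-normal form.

1. g(s(g(s(s(e)), s(g(0, b)))), s(s(b)))  →  g(s(g(s(s(e)), s(s(0)))), s(s(b)))   [R2 at 1.1.2.1]
2. g(s(g(s(s(e)), s(s(0)))), s(s(b)))  →  g(s(b), s(s(b)))   [R4 at 1.1]
3. g(s(b), s(s(b)))  →  b   [R1 at ε]

b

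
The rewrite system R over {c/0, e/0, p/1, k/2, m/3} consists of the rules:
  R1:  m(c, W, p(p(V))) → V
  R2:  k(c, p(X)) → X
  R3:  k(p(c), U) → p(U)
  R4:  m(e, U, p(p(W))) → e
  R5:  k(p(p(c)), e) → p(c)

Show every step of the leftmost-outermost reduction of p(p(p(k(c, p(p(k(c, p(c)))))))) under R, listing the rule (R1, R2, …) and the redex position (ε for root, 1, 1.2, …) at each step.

1. p(p(p(k(c, p(p(k(c, p(c))))))))  →  p(p(p(p(k(c, p(c))))))   [R2 at 1.1.1]
2. p(p(p(p(k(c, p(c))))))  →  p(p(p(p(c))))   [R2 at 1.1.1.1]

p(p(p(p(c))))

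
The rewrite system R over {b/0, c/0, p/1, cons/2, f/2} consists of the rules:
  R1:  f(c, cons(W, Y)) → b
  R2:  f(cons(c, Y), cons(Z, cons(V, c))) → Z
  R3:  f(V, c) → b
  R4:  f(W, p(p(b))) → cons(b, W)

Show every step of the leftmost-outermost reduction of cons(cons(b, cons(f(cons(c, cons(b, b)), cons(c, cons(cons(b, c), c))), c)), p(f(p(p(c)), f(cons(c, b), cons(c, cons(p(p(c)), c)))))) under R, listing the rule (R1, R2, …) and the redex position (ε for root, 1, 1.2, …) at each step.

1. cons(cons(b, cons(f(cons(c, cons(b, b)), cons(c, cons(cons(b, c), c))), c)), p(f(p(p(c)), f(cons(c, b), cons(c, cons(p(p(c)), c))))))  →  cons(cons(b, cons(c, c)), p(f(p(p(c)), f(cons(c, b), cons(c, cons(p(p(c)), c))))))   [R2 at 1.2.1]
2. cons(cons(b, cons(c, c)), p(f(p(p(c)), f(cons(c, b), cons(c, cons(p(p(c)), c))))))  →  cons(cons(b, cons(c, c)), p(f(p(p(c)), c)))   [R2 at 2.1.2]
3. cons(cons(b, cons(c, c)), p(f(p(p(c)), c)))  →  cons(cons(b, cons(c, c)), p(b))   [R3 at 2.1]

cons(cons(b, cons(c, c)), p(b))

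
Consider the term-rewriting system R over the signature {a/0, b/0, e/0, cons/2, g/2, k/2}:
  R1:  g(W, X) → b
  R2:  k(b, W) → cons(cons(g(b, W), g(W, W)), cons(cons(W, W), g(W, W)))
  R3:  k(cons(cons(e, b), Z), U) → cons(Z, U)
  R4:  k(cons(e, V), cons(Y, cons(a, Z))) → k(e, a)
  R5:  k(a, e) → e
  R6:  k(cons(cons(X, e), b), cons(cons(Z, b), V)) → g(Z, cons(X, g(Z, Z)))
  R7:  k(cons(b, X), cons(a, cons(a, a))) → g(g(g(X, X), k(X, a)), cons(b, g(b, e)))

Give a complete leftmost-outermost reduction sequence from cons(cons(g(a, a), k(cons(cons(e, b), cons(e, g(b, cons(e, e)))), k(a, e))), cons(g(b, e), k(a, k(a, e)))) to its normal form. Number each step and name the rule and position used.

cons(cons(b, cons(cons(e, b), e)), cons(b, e))

1. cons(cons(g(a, a), k(cons(cons(e, b), cons(e, g(b, cons(e, e)))), k(a, e))), cons(g(b, e), k(a, k(a, e))))  →  cons(cons(b, k(cons(cons(e, b), cons(e, g(b, cons(e, e)))), k(a, e))), cons(g(b, e), k(a, k(a, e))))   [R1 at 1.1]
2. cons(cons(b, k(cons(cons(e, b), cons(e, g(b, cons(e, e)))), k(a, e))), cons(g(b, e), k(a, k(a, e))))  →  cons(cons(b, cons(cons(e, g(b, cons(e, e))), k(a, e))), cons(g(b, e), k(a, k(a, e))))   [R3 at 1.2]
3. cons(cons(b, cons(cons(e, g(b, cons(e, e))), k(a, e))), cons(g(b, e), k(a, k(a, e))))  →  cons(cons(b, cons(cons(e, b), k(a, e))), cons(g(b, e), k(a, k(a, e))))   [R1 at 1.2.1.2]
4. cons(cons(b, cons(cons(e, b), k(a, e))), cons(g(b, e), k(a, k(a, e))))  →  cons(cons(b, cons(cons(e, b), e)), cons(g(b, e), k(a, k(a, e))))   [R5 at 1.2.2]
5. cons(cons(b, cons(cons(e, b), e)), cons(g(b, e), k(a, k(a, e))))  →  cons(cons(b, cons(cons(e, b), e)), cons(b, k(a, k(a, e))))   [R1 at 2.1]
6. cons(cons(b, cons(cons(e, b), e)), cons(b, k(a, k(a, e))))  →  cons(cons(b, cons(cons(e, b), e)), cons(b, k(a, e)))   [R5 at 2.2.2]
7. cons(cons(b, cons(cons(e, b), e)), cons(b, k(a, e)))  →  cons(cons(b, cons(cons(e, b), e)), cons(b, e))   [R5 at 2.2]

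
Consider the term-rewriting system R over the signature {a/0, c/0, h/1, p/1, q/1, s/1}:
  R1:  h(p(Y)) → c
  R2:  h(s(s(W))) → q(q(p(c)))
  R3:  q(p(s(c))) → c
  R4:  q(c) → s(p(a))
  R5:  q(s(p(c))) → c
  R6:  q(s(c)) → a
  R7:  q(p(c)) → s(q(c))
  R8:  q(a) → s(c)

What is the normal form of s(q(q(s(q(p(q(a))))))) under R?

1. s(q(q(s(q(p(q(a)))))))  →  s(q(q(s(q(p(s(c)))))))   [R8 at 1.1.1.1.1.1]
2. s(q(q(s(q(p(s(c)))))))  →  s(q(q(s(c))))   [R3 at 1.1.1.1]
3. s(q(q(s(c))))  →  s(q(a))   [R6 at 1.1]
4. s(q(a))  →  s(s(c))   [R8 at 1]

s(s(c))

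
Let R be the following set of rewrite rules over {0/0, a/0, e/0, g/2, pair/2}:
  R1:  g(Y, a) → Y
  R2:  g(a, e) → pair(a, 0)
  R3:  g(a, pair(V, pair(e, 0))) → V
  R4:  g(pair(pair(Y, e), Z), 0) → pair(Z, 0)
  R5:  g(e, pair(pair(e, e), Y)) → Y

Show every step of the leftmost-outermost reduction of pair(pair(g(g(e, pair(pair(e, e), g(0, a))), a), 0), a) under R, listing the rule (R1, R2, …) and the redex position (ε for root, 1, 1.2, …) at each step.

1. pair(pair(g(g(e, pair(pair(e, e), g(0, a))), a), 0), a)  →  pair(pair(g(e, pair(pair(e, e), g(0, a))), 0), a)   [R1 at 1.1]
2. pair(pair(g(e, pair(pair(e, e), g(0, a))), 0), a)  →  pair(pair(g(0, a), 0), a)   [R5 at 1.1]
3. pair(pair(g(0, a), 0), a)  →  pair(pair(0, 0), a)   [R1 at 1.1]

pair(pair(0, 0), a)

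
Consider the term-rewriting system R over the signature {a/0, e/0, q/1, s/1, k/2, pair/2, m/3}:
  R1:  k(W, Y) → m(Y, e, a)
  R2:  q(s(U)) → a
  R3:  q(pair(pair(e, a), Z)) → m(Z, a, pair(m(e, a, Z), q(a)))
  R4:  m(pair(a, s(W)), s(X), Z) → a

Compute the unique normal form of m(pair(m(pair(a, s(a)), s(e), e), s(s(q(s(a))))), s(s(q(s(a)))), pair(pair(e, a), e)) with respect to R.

1. m(pair(m(pair(a, s(a)), s(e), e), s(s(q(s(a))))), s(s(q(s(a)))), pair(pair(e, a), e))  →  m(pair(a, s(s(q(s(a))))), s(s(q(s(a)))), pair(pair(e, a), e))   [R4 at 1.1]
2. m(pair(a, s(s(q(s(a))))), s(s(q(s(a)))), pair(pair(e, a), e))  →  a   [R4 at ε]

a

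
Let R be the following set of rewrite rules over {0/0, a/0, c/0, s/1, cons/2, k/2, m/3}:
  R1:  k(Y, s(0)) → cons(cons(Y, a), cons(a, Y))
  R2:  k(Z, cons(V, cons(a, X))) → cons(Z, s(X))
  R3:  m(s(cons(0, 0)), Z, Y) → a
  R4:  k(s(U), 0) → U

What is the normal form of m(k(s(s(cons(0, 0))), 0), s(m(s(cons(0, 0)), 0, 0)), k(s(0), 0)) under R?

a

1. m(k(s(s(cons(0, 0))), 0), s(m(s(cons(0, 0)), 0, 0)), k(s(0), 0))  →  m(s(cons(0, 0)), s(m(s(cons(0, 0)), 0, 0)), k(s(0), 0))   [R4 at 1]
2. m(s(cons(0, 0)), s(m(s(cons(0, 0)), 0, 0)), k(s(0), 0))  →  a   [R3 at ε]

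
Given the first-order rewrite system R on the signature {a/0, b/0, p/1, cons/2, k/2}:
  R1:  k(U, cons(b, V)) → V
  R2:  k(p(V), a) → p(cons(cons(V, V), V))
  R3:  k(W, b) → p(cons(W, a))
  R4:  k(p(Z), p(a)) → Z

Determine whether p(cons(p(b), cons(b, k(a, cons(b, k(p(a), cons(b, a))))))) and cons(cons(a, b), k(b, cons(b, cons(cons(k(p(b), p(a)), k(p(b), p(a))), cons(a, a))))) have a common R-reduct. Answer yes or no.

Reduce t₁ = p(cons(p(b), cons(b, k(a, cons(b, k(p(a), cons(b, a))))))):
1. p(cons(p(b), cons(b, k(a, cons(b, k(p(a), cons(b, a)))))))  →  p(cons(p(b), cons(b, k(p(a), cons(b, a)))))   [R1 at 1.2.2]
2. p(cons(p(b), cons(b, k(p(a), cons(b, a)))))  →  p(cons(p(b), cons(b, a)))   [R1 at 1.2.2]

Reduce t₂ = cons(cons(a, b), k(b, cons(b, cons(cons(k(p(b), p(a)), k(p(b), p(a))), cons(a, a))))):
1. cons(cons(a, b), k(b, cons(b, cons(cons(k(p(b), p(a)), k(p(b), p(a))), cons(a, a)))))  →  cons(cons(a, b), cons(cons(k(p(b), p(a)), k(p(b), p(a))), cons(a, a)))   [R1 at 2]
2. cons(cons(a, b), cons(cons(k(p(b), p(a)), k(p(b), p(a))), cons(a, a)))  →  cons(cons(a, b), cons(cons(b, k(p(b), p(a))), cons(a, a)))   [R4 at 2.1.1]
3. cons(cons(a, b), cons(cons(b, k(p(b), p(a))), cons(a, a)))  →  cons(cons(a, b), cons(cons(b, b), cons(a, a)))   [R4 at 2.1.2]

no — NF(t₁) = p(cons(p(b), cons(b, a))), NF(t₂) = cons(cons(a, b), cons(cons(b, b), cons(a, a)))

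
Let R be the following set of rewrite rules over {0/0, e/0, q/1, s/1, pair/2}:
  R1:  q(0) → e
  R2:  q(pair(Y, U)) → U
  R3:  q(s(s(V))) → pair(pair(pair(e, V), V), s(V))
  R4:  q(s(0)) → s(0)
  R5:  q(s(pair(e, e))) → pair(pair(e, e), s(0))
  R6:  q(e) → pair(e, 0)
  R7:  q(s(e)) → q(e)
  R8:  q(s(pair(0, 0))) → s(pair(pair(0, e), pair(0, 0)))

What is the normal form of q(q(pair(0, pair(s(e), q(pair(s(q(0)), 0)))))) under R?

0

1. q(q(pair(0, pair(s(e), q(pair(s(q(0)), 0))))))  →  q(pair(s(e), q(pair(s(q(0)), 0))))   [R2 at 1]
2. q(pair(s(e), q(pair(s(q(0)), 0))))  →  q(pair(s(q(0)), 0))   [R2 at ε]
3. q(pair(s(q(0)), 0))  →  0   [R2 at ε]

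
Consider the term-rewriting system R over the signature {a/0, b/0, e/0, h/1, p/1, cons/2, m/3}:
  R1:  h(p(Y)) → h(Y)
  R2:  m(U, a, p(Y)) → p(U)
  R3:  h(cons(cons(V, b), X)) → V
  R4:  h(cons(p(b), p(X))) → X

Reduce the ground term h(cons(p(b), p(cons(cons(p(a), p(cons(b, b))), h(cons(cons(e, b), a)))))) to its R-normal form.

cons(cons(p(a), p(cons(b, b))), e)

1. h(cons(p(b), p(cons(cons(p(a), p(cons(b, b))), h(cons(cons(e, b), a))))))  →  cons(cons(p(a), p(cons(b, b))), h(cons(cons(e, b), a)))   [R4 at ε]
2. cons(cons(p(a), p(cons(b, b))), h(cons(cons(e, b), a)))  →  cons(cons(p(a), p(cons(b, b))), e)   [R3 at 2]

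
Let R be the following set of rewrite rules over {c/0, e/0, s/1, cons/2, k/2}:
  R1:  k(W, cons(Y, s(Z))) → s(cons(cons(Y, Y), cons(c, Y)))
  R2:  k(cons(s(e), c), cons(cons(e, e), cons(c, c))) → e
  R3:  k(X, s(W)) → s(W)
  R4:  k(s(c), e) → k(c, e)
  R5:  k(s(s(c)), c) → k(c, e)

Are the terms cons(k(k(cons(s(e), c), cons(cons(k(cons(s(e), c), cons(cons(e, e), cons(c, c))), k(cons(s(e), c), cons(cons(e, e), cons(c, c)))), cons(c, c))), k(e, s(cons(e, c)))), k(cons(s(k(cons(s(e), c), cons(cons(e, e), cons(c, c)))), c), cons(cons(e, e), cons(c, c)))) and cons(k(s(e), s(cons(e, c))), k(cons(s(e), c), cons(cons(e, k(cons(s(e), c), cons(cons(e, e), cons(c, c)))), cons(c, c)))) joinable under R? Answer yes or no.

Reduce t₁ = cons(k(k(cons(s(e), c), cons(cons(k(cons(s(e), c), cons(cons(e, e), cons(c, c))), k(cons(s(e), c), cons(cons(e, e), cons(c, c)))), cons(c, c))), k(e, s(cons(e, c)))), k(cons(s(k(cons(s(e), c), cons(cons(e, e), cons(c, c)))), c), cons(cons(e, e), cons(c, c)))):
1. cons(k(k(cons(s(e), c), cons(cons(k(cons(s(e), c), cons(cons(e, e), cons(c, c))), k(cons(s(e), c), cons(cons(e, e), cons(c, c)))), cons(c, c))), k(e, s(cons(e, c)))), k(cons(s(k(cons(s(e), c), cons(cons(e, e), cons(c, c)))), c), cons(cons(e, e), cons(c, c))))  →  cons(k(k(cons(s(e), c), cons(cons(e, k(cons(s(e), c), cons(cons(e, e), cons(c, c)))), cons(c, c))), k(e, s(cons(e, c)))), k(cons(s(k(cons(s(e), c), cons(cons(e, e), cons(c, c)))), c), cons(cons(e, e), cons(c, c))))   [R2 at 1.1.2.1.1]
2. cons(k(k(cons(s(e), c), cons(cons(e, k(cons(s(e), c), cons(cons(e, e), cons(c, c)))), cons(c, c))), k(e, s(cons(e, c)))), k(cons(s(k(cons(s(e), c), cons(cons(e, e), cons(c, c)))), c), cons(cons(e, e), cons(c, c))))  →  cons(k(k(cons(s(e), c), cons(cons(e, e), cons(c, c))), k(e, s(cons(e, c)))), k(cons(s(k(cons(s(e), c), cons(cons(e, e), cons(c, c)))), c), cons(cons(e, e), cons(c, c))))   [R2 at 1.1.2.1.2]
3. cons(k(k(cons(s(e), c), cons(cons(e, e), cons(c, c))), k(e, s(cons(e, c)))), k(cons(s(k(cons(s(e), c), cons(cons(e, e), cons(c, c)))), c), cons(cons(e, e), cons(c, c))))  →  cons(k(e, k(e, s(cons(e, c)))), k(cons(s(k(cons(s(e), c), cons(cons(e, e), cons(c, c)))), c), cons(cons(e, e), cons(c, c))))   [R2 at 1.1]
4. cons(k(e, k(e, s(cons(e, c)))), k(cons(s(k(cons(s(e), c), cons(cons(e, e), cons(c, c)))), c), cons(cons(e, e), cons(c, c))))  →  cons(k(e, s(cons(e, c))), k(cons(s(k(cons(s(e), c), cons(cons(e, e), cons(c, c)))), c), cons(cons(e, e), cons(c, c))))   [R3 at 1.2]
5. cons(k(e, s(cons(e, c))), k(cons(s(k(cons(s(e), c), cons(cons(e, e), cons(c, c)))), c), cons(cons(e, e), cons(c, c))))  →  cons(s(cons(e, c)), k(cons(s(k(cons(s(e), c), cons(cons(e, e), cons(c, c)))), c), cons(cons(e, e), cons(c, c))))   [R3 at 1]
6. cons(s(cons(e, c)), k(cons(s(k(cons(s(e), c), cons(cons(e, e), cons(c, c)))), c), cons(cons(e, e), cons(c, c))))  →  cons(s(cons(e, c)), k(cons(s(e), c), cons(cons(e, e), cons(c, c))))   [R2 at 2.1.1.1]
7. cons(s(cons(e, c)), k(cons(s(e), c), cons(cons(e, e), cons(c, c))))  →  cons(s(cons(e, c)), e)   [R2 at 2]

Reduce t₂ = cons(k(s(e), s(cons(e, c))), k(cons(s(e), c), cons(cons(e, k(cons(s(e), c), cons(cons(e, e), cons(c, c)))), cons(c, c)))):
1. cons(k(s(e), s(cons(e, c))), k(cons(s(e), c), cons(cons(e, k(cons(s(e), c), cons(cons(e, e), cons(c, c)))), cons(c, c))))  →  cons(s(cons(e, c)), k(cons(s(e), c), cons(cons(e, k(cons(s(e), c), cons(cons(e, e), cons(c, c)))), cons(c, c))))   [R3 at 1]
2. cons(s(cons(e, c)), k(cons(s(e), c), cons(cons(e, k(cons(s(e), c), cons(cons(e, e), cons(c, c)))), cons(c, c))))  →  cons(s(cons(e, c)), k(cons(s(e), c), cons(cons(e, e), cons(c, c))))   [R2 at 2.2.1.2]
3. cons(s(cons(e, c)), k(cons(s(e), c), cons(cons(e, e), cons(c, c))))  →  cons(s(cons(e, c)), e)   [R2 at 2]

yes — NF(t₁) = cons(s(cons(e, c)), e), NF(t₂) = cons(s(cons(e, c)), e)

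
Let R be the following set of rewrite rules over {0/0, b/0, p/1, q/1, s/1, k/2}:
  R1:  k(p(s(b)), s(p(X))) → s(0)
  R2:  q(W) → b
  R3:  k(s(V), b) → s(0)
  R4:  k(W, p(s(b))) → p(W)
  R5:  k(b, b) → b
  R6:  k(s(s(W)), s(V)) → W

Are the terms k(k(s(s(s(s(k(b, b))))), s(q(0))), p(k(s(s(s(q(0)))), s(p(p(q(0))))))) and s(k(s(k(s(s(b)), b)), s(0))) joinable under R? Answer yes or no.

no — NF(t₁) = p(s(s(b))), NF(t₂) = s(0)

Reduce t₁ = k(k(s(s(s(s(k(b, b))))), s(q(0))), p(k(s(s(s(q(0)))), s(p(p(q(0))))))):
1. k(k(s(s(s(s(k(b, b))))), s(q(0))), p(k(s(s(s(q(0)))), s(p(p(q(0)))))))  →  k(s(s(k(b, b))), p(k(s(s(s(q(0)))), s(p(p(q(0)))))))   [R6 at 1]
2. k(s(s(k(b, b))), p(k(s(s(s(q(0)))), s(p(p(q(0)))))))  →  k(s(s(b)), p(k(s(s(s(q(0)))), s(p(p(q(0)))))))   [R5 at 1.1.1]
3. k(s(s(b)), p(k(s(s(s(q(0)))), s(p(p(q(0)))))))  →  k(s(s(b)), p(s(q(0))))   [R6 at 2.1]
4. k(s(s(b)), p(s(q(0))))  →  k(s(s(b)), p(s(b)))   [R2 at 2.1.1]
5. k(s(s(b)), p(s(b)))  →  p(s(s(b)))   [R4 at ε]

Reduce t₂ = s(k(s(k(s(s(b)), b)), s(0))):
1. s(k(s(k(s(s(b)), b)), s(0)))  →  s(k(s(s(0)), s(0)))   [R3 at 1.1.1]
2. s(k(s(s(0)), s(0)))  →  s(0)   [R6 at 1]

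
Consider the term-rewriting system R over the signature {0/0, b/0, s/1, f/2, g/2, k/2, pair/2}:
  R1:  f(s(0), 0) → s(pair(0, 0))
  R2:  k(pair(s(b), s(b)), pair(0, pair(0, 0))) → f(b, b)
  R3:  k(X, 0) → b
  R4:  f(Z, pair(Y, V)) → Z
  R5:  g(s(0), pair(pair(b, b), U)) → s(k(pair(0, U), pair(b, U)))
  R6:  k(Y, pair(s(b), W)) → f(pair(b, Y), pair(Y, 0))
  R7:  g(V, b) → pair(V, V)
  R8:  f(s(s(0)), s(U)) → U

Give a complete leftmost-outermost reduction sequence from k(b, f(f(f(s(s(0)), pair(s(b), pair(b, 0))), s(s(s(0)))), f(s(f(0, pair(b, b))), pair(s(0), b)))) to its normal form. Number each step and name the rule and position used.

b

1. k(b, f(f(f(s(s(0)), pair(s(b), pair(b, 0))), s(s(s(0)))), f(s(f(0, pair(b, b))), pair(s(0), b))))  →  k(b, f(f(s(s(0)), s(s(s(0)))), f(s(f(0, pair(b, b))), pair(s(0), b))))   [R4 at 2.1.1]
2. k(b, f(f(s(s(0)), s(s(s(0)))), f(s(f(0, pair(b, b))), pair(s(0), b))))  →  k(b, f(s(s(0)), f(s(f(0, pair(b, b))), pair(s(0), b))))   [R8 at 2.1]
3. k(b, f(s(s(0)), f(s(f(0, pair(b, b))), pair(s(0), b))))  →  k(b, f(s(s(0)), s(f(0, pair(b, b)))))   [R4 at 2.2]
4. k(b, f(s(s(0)), s(f(0, pair(b, b)))))  →  k(b, f(0, pair(b, b)))   [R8 at 2]
5. k(b, f(0, pair(b, b)))  →  k(b, 0)   [R4 at 2]
6. k(b, 0)  →  b   [R3 at ε]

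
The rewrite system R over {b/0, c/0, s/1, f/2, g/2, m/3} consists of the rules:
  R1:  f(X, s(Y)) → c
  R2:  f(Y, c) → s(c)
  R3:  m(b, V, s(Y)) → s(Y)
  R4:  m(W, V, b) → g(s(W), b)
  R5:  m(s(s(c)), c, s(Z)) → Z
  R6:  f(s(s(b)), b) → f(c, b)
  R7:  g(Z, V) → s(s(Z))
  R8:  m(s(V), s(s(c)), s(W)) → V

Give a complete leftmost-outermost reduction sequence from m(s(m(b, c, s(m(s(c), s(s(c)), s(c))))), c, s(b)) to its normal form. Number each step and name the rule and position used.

b

1. m(s(m(b, c, s(m(s(c), s(s(c)), s(c))))), c, s(b))  →  m(s(s(m(s(c), s(s(c)), s(c)))), c, s(b))   [R3 at 1.1]
2. m(s(s(m(s(c), s(s(c)), s(c)))), c, s(b))  →  m(s(s(c)), c, s(b))   [R8 at 1.1.1]
3. m(s(s(c)), c, s(b))  →  b   [R5 at ε]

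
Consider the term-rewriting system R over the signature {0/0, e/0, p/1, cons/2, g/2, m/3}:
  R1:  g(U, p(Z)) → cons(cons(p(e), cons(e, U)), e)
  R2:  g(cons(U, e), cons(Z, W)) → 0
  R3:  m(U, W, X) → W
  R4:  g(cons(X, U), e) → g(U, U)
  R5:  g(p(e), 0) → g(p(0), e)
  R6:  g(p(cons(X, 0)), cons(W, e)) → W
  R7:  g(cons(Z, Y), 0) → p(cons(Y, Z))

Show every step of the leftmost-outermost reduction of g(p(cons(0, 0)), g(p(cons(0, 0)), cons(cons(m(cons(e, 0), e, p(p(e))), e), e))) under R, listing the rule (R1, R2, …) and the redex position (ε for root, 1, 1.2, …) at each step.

e

1. g(p(cons(0, 0)), g(p(cons(0, 0)), cons(cons(m(cons(e, 0), e, p(p(e))), e), e)))  →  g(p(cons(0, 0)), cons(m(cons(e, 0), e, p(p(e))), e))   [R6 at 2]
2. g(p(cons(0, 0)), cons(m(cons(e, 0), e, p(p(e))), e))  →  m(cons(e, 0), e, p(p(e)))   [R6 at ε]
3. m(cons(e, 0), e, p(p(e)))  →  e   [R3 at ε]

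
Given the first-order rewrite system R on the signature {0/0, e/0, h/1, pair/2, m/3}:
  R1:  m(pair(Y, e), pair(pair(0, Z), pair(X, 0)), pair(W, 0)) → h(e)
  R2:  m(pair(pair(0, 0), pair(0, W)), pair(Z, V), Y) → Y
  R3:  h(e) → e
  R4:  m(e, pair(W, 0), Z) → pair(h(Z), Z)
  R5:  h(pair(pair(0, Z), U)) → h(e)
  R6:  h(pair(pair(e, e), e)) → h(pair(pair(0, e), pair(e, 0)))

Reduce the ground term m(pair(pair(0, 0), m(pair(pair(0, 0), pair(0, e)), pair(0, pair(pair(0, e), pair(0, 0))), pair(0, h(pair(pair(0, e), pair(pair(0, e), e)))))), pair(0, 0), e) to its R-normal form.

1. m(pair(pair(0, 0), m(pair(pair(0, 0), pair(0, e)), pair(0, pair(pair(0, e), pair(0, 0))), pair(0, h(pair(pair(0, e), pair(pair(0, e), e)))))), pair(0, 0), e)  →  m(pair(pair(0, 0), pair(0, h(pair(pair(0, e), pair(pair(0, e), e))))), pair(0, 0), e)   [R2 at 1.2]
2. m(pair(pair(0, 0), pair(0, h(pair(pair(0, e), pair(pair(0, e), e))))), pair(0, 0), e)  →  e   [R2 at ε]

e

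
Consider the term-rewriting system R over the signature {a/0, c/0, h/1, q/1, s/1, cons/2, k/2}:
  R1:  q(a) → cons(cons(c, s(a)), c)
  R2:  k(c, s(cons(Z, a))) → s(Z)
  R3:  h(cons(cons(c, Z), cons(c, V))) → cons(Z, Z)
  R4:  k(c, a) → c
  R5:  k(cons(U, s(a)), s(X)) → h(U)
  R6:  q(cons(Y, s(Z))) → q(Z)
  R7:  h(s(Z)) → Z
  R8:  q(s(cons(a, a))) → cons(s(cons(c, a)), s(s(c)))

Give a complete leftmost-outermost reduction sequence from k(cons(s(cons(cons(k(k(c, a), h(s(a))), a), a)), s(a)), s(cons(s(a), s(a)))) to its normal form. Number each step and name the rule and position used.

cons(cons(c, a), a)

1. k(cons(s(cons(cons(k(k(c, a), h(s(a))), a), a)), s(a)), s(cons(s(a), s(a))))  →  h(s(cons(cons(k(k(c, a), h(s(a))), a), a)))   [R5 at ε]
2. h(s(cons(cons(k(k(c, a), h(s(a))), a), a)))  →  cons(cons(k(k(c, a), h(s(a))), a), a)   [R7 at ε]
3. cons(cons(k(k(c, a), h(s(a))), a), a)  →  cons(cons(k(c, h(s(a))), a), a)   [R4 at 1.1.1]
4. cons(cons(k(c, h(s(a))), a), a)  →  cons(cons(k(c, a), a), a)   [R7 at 1.1.2]
5. cons(cons(k(c, a), a), a)  →  cons(cons(c, a), a)   [R4 at 1.1]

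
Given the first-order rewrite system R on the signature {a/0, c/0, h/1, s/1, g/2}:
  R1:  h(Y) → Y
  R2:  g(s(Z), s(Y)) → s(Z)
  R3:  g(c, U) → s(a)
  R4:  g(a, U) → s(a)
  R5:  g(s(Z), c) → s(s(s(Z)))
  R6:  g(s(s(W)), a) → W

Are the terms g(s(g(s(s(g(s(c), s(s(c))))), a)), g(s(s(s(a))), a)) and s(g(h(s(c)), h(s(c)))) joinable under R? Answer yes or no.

yes — NF(t₁) = s(s(c)), NF(t₂) = s(s(c))

Reduce t₁ = g(s(g(s(s(g(s(c), s(s(c))))), a)), g(s(s(s(a))), a)):
1. g(s(g(s(s(g(s(c), s(s(c))))), a)), g(s(s(s(a))), a))  →  g(s(g(s(c), s(s(c)))), g(s(s(s(a))), a))   [R6 at 1.1]
2. g(s(g(s(c), s(s(c)))), g(s(s(s(a))), a))  →  g(s(s(c)), g(s(s(s(a))), a))   [R2 at 1.1]
3. g(s(s(c)), g(s(s(s(a))), a))  →  g(s(s(c)), s(a))   [R6 at 2]
4. g(s(s(c)), s(a))  →  s(s(c))   [R2 at ε]

Reduce t₂ = s(g(h(s(c)), h(s(c)))):
1. s(g(h(s(c)), h(s(c))))  →  s(g(s(c), h(s(c))))   [R1 at 1.1]
2. s(g(s(c), h(s(c))))  →  s(g(s(c), s(c)))   [R1 at 1.2]
3. s(g(s(c), s(c)))  →  s(s(c))   [R2 at 1]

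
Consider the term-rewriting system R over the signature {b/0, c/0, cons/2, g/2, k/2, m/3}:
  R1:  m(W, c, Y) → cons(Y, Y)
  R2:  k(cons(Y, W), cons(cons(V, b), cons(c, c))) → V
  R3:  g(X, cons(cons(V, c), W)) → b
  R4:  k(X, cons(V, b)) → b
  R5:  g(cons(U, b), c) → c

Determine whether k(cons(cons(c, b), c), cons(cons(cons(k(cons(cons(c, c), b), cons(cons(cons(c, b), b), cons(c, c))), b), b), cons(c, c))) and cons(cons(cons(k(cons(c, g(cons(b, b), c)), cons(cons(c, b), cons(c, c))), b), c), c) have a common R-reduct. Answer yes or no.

no — NF(t₁) = cons(cons(c, b), b), NF(t₂) = cons(cons(cons(c, b), c), c)

Reduce t₁ = k(cons(cons(c, b), c), cons(cons(cons(k(cons(cons(c, c), b), cons(cons(cons(c, b), b), cons(c, c))), b), b), cons(c, c))):
1. k(cons(cons(c, b), c), cons(cons(cons(k(cons(cons(c, c), b), cons(cons(cons(c, b), b), cons(c, c))), b), b), cons(c, c)))  →  cons(k(cons(cons(c, c), b), cons(cons(cons(c, b), b), cons(c, c))), b)   [R2 at ε]
2. cons(k(cons(cons(c, c), b), cons(cons(cons(c, b), b), cons(c, c))), b)  →  cons(cons(c, b), b)   [R2 at 1]

Reduce t₂ = cons(cons(cons(k(cons(c, g(cons(b, b), c)), cons(cons(c, b), cons(c, c))), b), c), c):
1. cons(cons(cons(k(cons(c, g(cons(b, b), c)), cons(cons(c, b), cons(c, c))), b), c), c)  →  cons(cons(cons(c, b), c), c)   [R2 at 1.1.1]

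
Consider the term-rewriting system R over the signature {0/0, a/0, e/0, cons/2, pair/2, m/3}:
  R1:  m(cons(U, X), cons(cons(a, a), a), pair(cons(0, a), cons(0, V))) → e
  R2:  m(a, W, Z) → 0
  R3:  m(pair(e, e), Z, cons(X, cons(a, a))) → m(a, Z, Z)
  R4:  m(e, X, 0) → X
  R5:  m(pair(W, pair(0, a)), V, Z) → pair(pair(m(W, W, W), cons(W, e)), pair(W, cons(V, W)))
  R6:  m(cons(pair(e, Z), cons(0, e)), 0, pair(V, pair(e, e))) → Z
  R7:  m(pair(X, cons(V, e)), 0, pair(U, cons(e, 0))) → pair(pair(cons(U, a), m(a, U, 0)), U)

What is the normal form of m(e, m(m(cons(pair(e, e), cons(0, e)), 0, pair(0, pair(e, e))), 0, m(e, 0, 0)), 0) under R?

0

1. m(e, m(m(cons(pair(e, e), cons(0, e)), 0, pair(0, pair(e, e))), 0, m(e, 0, 0)), 0)  →  m(m(cons(pair(e, e), cons(0, e)), 0, pair(0, pair(e, e))), 0, m(e, 0, 0))   [R4 at ε]
2. m(m(cons(pair(e, e), cons(0, e)), 0, pair(0, pair(e, e))), 0, m(e, 0, 0))  →  m(e, 0, m(e, 0, 0))   [R6 at 1]
3. m(e, 0, m(e, 0, 0))  →  m(e, 0, 0)   [R4 at 3]
4. m(e, 0, 0)  →  0   [R4 at ε]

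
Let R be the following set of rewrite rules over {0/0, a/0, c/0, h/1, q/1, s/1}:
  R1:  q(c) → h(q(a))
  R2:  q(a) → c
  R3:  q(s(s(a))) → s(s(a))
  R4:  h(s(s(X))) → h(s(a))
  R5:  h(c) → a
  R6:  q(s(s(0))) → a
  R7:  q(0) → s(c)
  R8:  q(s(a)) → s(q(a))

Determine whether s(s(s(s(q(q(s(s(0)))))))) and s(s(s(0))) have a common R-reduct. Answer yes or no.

no — NF(t₁) = s(s(s(s(c)))), NF(t₂) = s(s(s(0)))

Reduce t₁ = s(s(s(s(q(q(s(s(0)))))))):
1. s(s(s(s(q(q(s(s(0))))))))  →  s(s(s(s(q(a)))))   [R6 at 1.1.1.1.1]
2. s(s(s(s(q(a)))))  →  s(s(s(s(c))))   [R2 at 1.1.1.1]

Reduce t₂ = s(s(s(0))):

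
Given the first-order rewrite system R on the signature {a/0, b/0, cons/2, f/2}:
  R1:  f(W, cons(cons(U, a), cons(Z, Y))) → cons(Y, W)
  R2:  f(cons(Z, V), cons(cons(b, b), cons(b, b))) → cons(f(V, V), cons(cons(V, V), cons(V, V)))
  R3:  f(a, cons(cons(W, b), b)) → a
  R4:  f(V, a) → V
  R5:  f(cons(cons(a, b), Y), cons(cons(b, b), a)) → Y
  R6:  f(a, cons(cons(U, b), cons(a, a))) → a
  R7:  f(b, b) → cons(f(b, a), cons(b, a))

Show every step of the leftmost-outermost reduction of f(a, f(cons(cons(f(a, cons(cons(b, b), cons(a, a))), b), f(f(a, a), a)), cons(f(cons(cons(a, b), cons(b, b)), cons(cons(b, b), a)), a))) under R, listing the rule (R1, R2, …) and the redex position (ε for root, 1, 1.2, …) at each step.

1. f(a, f(cons(cons(f(a, cons(cons(b, b), cons(a, a))), b), f(f(a, a), a)), cons(f(cons(cons(a, b), cons(b, b)), cons(cons(b, b), a)), a)))  →  f(a, f(cons(cons(a, b), f(f(a, a), a)), cons(f(cons(cons(a, b), cons(b, b)), cons(cons(b, b), a)), a)))   [R6 at 2.1.1.1]
2. f(a, f(cons(cons(a, b), f(f(a, a), a)), cons(f(cons(cons(a, b), cons(b, b)), cons(cons(b, b), a)), a)))  →  f(a, f(cons(cons(a, b), f(a, a)), cons(f(cons(cons(a, b), cons(b, b)), cons(cons(b, b), a)), a)))   [R4 at 2.1.2]
3. f(a, f(cons(cons(a, b), f(a, a)), cons(f(cons(cons(a, b), cons(b, b)), cons(cons(b, b), a)), a)))  →  f(a, f(cons(cons(a, b), a), cons(f(cons(cons(a, b), cons(b, b)), cons(cons(b, b), a)), a)))   [R4 at 2.1.2]
4. f(a, f(cons(cons(a, b), a), cons(f(cons(cons(a, b), cons(b, b)), cons(cons(b, b), a)), a)))  →  f(a, f(cons(cons(a, b), a), cons(cons(b, b), a)))   [R5 at 2.2.1]
5. f(a, f(cons(cons(a, b), a), cons(cons(b, b), a)))  →  f(a, a)   [R5 at 2]
6. f(a, a)  →  a   [R4 at ε]

a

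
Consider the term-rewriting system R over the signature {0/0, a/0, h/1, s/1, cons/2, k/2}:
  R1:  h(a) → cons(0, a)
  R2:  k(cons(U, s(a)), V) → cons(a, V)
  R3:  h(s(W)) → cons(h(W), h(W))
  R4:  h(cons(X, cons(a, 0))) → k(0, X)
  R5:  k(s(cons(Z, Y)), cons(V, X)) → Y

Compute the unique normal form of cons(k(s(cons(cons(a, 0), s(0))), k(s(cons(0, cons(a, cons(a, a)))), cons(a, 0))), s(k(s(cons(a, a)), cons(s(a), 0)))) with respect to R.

cons(s(0), s(a))

1. cons(k(s(cons(cons(a, 0), s(0))), k(s(cons(0, cons(a, cons(a, a)))), cons(a, 0))), s(k(s(cons(a, a)), cons(s(a), 0))))  →  cons(k(s(cons(cons(a, 0), s(0))), cons(a, cons(a, a))), s(k(s(cons(a, a)), cons(s(a), 0))))   [R5 at 1.2]
2. cons(k(s(cons(cons(a, 0), s(0))), cons(a, cons(a, a))), s(k(s(cons(a, a)), cons(s(a), 0))))  →  cons(s(0), s(k(s(cons(a, a)), cons(s(a), 0))))   [R5 at 1]
3. cons(s(0), s(k(s(cons(a, a)), cons(s(a), 0))))  →  cons(s(0), s(a))   [R5 at 2.1]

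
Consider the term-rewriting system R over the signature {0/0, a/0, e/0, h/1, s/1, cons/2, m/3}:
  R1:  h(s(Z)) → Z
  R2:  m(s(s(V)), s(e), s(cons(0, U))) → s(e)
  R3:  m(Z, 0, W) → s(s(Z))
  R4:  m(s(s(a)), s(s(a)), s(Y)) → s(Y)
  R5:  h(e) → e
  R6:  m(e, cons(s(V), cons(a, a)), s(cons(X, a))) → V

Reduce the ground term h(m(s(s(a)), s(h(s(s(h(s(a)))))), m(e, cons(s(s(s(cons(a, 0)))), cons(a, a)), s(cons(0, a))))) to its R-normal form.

s(cons(a, 0))

1. h(m(s(s(a)), s(h(s(s(h(s(a)))))), m(e, cons(s(s(s(cons(a, 0)))), cons(a, a)), s(cons(0, a)))))  →  h(m(s(s(a)), s(s(h(s(a)))), m(e, cons(s(s(s(cons(a, 0)))), cons(a, a)), s(cons(0, a)))))   [R1 at 1.2.1]
2. h(m(s(s(a)), s(s(h(s(a)))), m(e, cons(s(s(s(cons(a, 0)))), cons(a, a)), s(cons(0, a)))))  →  h(m(s(s(a)), s(s(a)), m(e, cons(s(s(s(cons(a, 0)))), cons(a, a)), s(cons(0, a)))))   [R1 at 1.2.1.1]
3. h(m(s(s(a)), s(s(a)), m(e, cons(s(s(s(cons(a, 0)))), cons(a, a)), s(cons(0, a)))))  →  h(m(s(s(a)), s(s(a)), s(s(cons(a, 0)))))   [R6 at 1.3]
4. h(m(s(s(a)), s(s(a)), s(s(cons(a, 0)))))  →  h(s(s(cons(a, 0))))   [R4 at 1]
5. h(s(s(cons(a, 0))))  →  s(cons(a, 0))   [R1 at ε]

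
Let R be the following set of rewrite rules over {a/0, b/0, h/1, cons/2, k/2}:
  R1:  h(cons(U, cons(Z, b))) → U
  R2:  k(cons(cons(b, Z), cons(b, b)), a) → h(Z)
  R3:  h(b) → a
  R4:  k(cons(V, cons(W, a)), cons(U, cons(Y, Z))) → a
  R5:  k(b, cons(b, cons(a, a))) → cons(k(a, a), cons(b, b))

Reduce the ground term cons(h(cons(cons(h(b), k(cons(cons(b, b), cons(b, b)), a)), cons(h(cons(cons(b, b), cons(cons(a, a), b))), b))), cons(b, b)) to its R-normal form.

1. cons(h(cons(cons(h(b), k(cons(cons(b, b), cons(b, b)), a)), cons(h(cons(cons(b, b), cons(cons(a, a), b))), b))), cons(b, b))  →  cons(cons(h(b), k(cons(cons(b, b), cons(b, b)), a)), cons(b, b))   [R1 at 1]
2. cons(cons(h(b), k(cons(cons(b, b), cons(b, b)), a)), cons(b, b))  →  cons(cons(a, k(cons(cons(b, b), cons(b, b)), a)), cons(b, b))   [R3 at 1.1]
3. cons(cons(a, k(cons(cons(b, b), cons(b, b)), a)), cons(b, b))  →  cons(cons(a, h(b)), cons(b, b))   [R2 at 1.2]
4. cons(cons(a, h(b)), cons(b, b))  →  cons(cons(a, a), cons(b, b))   [R3 at 1.2]

cons(cons(a, a), cons(b, b))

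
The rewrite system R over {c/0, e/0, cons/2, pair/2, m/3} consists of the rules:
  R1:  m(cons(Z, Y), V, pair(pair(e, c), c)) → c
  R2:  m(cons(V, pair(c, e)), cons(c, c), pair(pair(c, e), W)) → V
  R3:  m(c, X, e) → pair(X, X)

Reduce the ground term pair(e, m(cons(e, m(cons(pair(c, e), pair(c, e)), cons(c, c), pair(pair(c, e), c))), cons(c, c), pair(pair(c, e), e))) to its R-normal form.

pair(e, e)

1. pair(e, m(cons(e, m(cons(pair(c, e), pair(c, e)), cons(c, c), pair(pair(c, e), c))), cons(c, c), pair(pair(c, e), e)))  →  pair(e, m(cons(e, pair(c, e)), cons(c, c), pair(pair(c, e), e)))   [R2 at 2.1.2]
2. pair(e, m(cons(e, pair(c, e)), cons(c, c), pair(pair(c, e), e)))  →  pair(e, e)   [R2 at 2]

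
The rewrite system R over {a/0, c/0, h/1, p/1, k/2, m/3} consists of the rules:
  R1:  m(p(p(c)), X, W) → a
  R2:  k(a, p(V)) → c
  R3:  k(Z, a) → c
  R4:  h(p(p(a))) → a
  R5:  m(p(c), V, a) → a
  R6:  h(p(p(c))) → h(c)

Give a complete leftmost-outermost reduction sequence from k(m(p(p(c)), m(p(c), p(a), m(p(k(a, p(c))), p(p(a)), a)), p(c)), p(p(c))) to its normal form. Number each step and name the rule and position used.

1. k(m(p(p(c)), m(p(c), p(a), m(p(k(a, p(c))), p(p(a)), a)), p(c)), p(p(c)))  →  k(a, p(p(c)))   [R1 at 1]
2. k(a, p(p(c)))  →  c   [R2 at ε]

c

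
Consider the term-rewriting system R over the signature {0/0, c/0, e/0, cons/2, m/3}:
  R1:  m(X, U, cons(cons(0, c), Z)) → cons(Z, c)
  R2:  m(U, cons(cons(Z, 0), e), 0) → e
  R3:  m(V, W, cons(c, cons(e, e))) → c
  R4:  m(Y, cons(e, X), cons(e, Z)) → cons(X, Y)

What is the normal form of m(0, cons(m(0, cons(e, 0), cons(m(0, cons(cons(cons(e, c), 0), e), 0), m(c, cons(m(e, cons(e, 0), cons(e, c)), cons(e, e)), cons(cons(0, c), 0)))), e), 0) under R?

1. m(0, cons(m(0, cons(e, 0), cons(m(0, cons(cons(cons(e, c), 0), e), 0), m(c, cons(m(e, cons(e, 0), cons(e, c)), cons(e, e)), cons(cons(0, c), 0)))), e), 0)  →  m(0, cons(m(0, cons(e, 0), cons(e, m(c, cons(m(e, cons(e, 0), cons(e, c)), cons(e, e)), cons(cons(0, c), 0)))), e), 0)   [R2 at 2.1.3.1]
2. m(0, cons(m(0, cons(e, 0), cons(e, m(c, cons(m(e, cons(e, 0), cons(e, c)), cons(e, e)), cons(cons(0, c), 0)))), e), 0)  →  m(0, cons(cons(0, 0), e), 0)   [R4 at 2.1]
3. m(0, cons(cons(0, 0), e), 0)  →  e   [R2 at ε]

e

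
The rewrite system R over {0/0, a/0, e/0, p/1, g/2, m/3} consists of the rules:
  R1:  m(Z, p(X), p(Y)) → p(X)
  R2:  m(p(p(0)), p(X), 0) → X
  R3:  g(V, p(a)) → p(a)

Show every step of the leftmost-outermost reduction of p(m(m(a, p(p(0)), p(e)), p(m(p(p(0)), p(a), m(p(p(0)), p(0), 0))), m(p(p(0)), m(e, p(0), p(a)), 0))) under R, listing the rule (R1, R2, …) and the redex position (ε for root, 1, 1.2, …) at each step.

p(a)

1. p(m(m(a, p(p(0)), p(e)), p(m(p(p(0)), p(a), m(p(p(0)), p(0), 0))), m(p(p(0)), m(e, p(0), p(a)), 0)))  →  p(m(p(p(0)), p(m(p(p(0)), p(a), m(p(p(0)), p(0), 0))), m(p(p(0)), m(e, p(0), p(a)), 0)))   [R1 at 1.1]
2. p(m(p(p(0)), p(m(p(p(0)), p(a), m(p(p(0)), p(0), 0))), m(p(p(0)), m(e, p(0), p(a)), 0)))  →  p(m(p(p(0)), p(m(p(p(0)), p(a), 0)), m(p(p(0)), m(e, p(0), p(a)), 0)))   [R2 at 1.2.1.3]
3. p(m(p(p(0)), p(m(p(p(0)), p(a), 0)), m(p(p(0)), m(e, p(0), p(a)), 0)))  →  p(m(p(p(0)), p(a), m(p(p(0)), m(e, p(0), p(a)), 0)))   [R2 at 1.2.1]
4. p(m(p(p(0)), p(a), m(p(p(0)), m(e, p(0), p(a)), 0)))  →  p(m(p(p(0)), p(a), m(p(p(0)), p(0), 0)))   [R1 at 1.3.2]
5. p(m(p(p(0)), p(a), m(p(p(0)), p(0), 0)))  →  p(m(p(p(0)), p(a), 0))   [R2 at 1.3]
6. p(m(p(p(0)), p(a), 0))  →  p(a)   [R2 at 1]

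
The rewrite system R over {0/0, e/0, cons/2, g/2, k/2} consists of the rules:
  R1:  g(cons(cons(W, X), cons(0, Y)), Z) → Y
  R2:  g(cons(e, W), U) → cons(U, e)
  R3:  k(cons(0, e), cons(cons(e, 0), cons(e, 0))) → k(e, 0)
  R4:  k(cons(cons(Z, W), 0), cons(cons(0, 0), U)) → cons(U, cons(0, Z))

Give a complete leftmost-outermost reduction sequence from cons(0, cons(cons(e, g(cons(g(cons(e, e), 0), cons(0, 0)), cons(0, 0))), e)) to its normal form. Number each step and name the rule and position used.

cons(0, cons(cons(e, 0), e))

1. cons(0, cons(cons(e, g(cons(g(cons(e, e), 0), cons(0, 0)), cons(0, 0))), e))  →  cons(0, cons(cons(e, g(cons(cons(0, e), cons(0, 0)), cons(0, 0))), e))   [R2 at 2.1.2.1.1]
2. cons(0, cons(cons(e, g(cons(cons(0, e), cons(0, 0)), cons(0, 0))), e))  →  cons(0, cons(cons(e, 0), e))   [R1 at 2.1.2]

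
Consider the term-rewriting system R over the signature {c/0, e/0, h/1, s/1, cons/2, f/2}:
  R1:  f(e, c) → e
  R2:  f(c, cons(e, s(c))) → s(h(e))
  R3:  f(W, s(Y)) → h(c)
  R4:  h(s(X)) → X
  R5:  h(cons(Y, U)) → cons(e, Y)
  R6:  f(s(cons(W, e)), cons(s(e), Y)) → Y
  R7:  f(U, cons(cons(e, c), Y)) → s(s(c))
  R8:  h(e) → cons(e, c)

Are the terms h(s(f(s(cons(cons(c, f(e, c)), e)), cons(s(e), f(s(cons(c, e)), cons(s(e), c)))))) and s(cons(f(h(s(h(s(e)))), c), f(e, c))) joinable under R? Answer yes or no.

no — NF(t₁) = c, NF(t₂) = s(cons(e, e))

Reduce t₁ = h(s(f(s(cons(cons(c, f(e, c)), e)), cons(s(e), f(s(cons(c, e)), cons(s(e), c)))))):
1. h(s(f(s(cons(cons(c, f(e, c)), e)), cons(s(e), f(s(cons(c, e)), cons(s(e), c))))))  →  f(s(cons(cons(c, f(e, c)), e)), cons(s(e), f(s(cons(c, e)), cons(s(e), c))))   [R4 at ε]
2. f(s(cons(cons(c, f(e, c)), e)), cons(s(e), f(s(cons(c, e)), cons(s(e), c))))  →  f(s(cons(c, e)), cons(s(e), c))   [R6 at ε]
3. f(s(cons(c, e)), cons(s(e), c))  →  c   [R6 at ε]

Reduce t₂ = s(cons(f(h(s(h(s(e)))), c), f(e, c))):
1. s(cons(f(h(s(h(s(e)))), c), f(e, c)))  →  s(cons(f(h(s(e)), c), f(e, c)))   [R4 at 1.1.1]
2. s(cons(f(h(s(e)), c), f(e, c)))  →  s(cons(f(e, c), f(e, c)))   [R4 at 1.1.1]
3. s(cons(f(e, c), f(e, c)))  →  s(cons(e, f(e, c)))   [R1 at 1.1]
4. s(cons(e, f(e, c)))  →  s(cons(e, e))   [R1 at 1.2]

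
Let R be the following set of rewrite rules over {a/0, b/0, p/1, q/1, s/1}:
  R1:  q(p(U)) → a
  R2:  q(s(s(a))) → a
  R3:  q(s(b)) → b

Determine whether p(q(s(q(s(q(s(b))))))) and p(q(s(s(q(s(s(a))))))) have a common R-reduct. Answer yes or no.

no — NF(t₁) = p(b), NF(t₂) = p(a)

Reduce t₁ = p(q(s(q(s(q(s(b))))))):
1. p(q(s(q(s(q(s(b)))))))  →  p(q(s(q(s(b)))))   [R3 at 1.1.1.1.1]
2. p(q(s(q(s(b)))))  →  p(q(s(b)))   [R3 at 1.1.1]
3. p(q(s(b)))  →  p(b)   [R3 at 1]

Reduce t₂ = p(q(s(s(q(s(s(a))))))):
1. p(q(s(s(q(s(s(a)))))))  →  p(q(s(s(a))))   [R2 at 1.1.1.1]
2. p(q(s(s(a))))  →  p(a)   [R2 at 1]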